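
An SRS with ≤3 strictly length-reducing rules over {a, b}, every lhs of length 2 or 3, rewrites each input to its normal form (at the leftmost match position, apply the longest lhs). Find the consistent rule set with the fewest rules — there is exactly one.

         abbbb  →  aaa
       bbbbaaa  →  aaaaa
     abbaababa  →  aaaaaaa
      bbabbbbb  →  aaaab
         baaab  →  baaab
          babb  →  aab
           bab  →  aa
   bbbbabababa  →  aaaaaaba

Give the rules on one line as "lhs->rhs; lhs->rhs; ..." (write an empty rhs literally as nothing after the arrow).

bab->aa; bb->a

  | abbbb => aabb => aaa
  | bbbbaaa => abbaaa => aaaaa
  | abbaababa => aaaababa => aaaaaaa
  | bbabbbbb => aabbbbb => aaabbb => aaaab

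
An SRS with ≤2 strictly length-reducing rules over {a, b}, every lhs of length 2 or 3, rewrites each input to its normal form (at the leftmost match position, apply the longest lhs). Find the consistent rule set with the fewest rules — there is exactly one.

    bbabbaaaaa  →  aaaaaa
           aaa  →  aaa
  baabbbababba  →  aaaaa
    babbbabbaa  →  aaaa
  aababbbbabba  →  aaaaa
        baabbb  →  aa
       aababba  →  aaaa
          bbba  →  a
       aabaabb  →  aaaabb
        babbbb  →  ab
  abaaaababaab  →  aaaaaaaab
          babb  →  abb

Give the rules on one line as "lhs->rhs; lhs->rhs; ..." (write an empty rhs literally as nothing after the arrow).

  | bbabbaaaaa => babbaaaaa => abbaaaaa => abaaaaa => aaaaaa
  | aaa
  | baabbbababba => aabbbababba => aaababba => aaaabba => aaaaba => aaaaa
  | babbbabbaa => abbbabbaa => aabbaa => aabaa => aaaa

ba->a; bbb->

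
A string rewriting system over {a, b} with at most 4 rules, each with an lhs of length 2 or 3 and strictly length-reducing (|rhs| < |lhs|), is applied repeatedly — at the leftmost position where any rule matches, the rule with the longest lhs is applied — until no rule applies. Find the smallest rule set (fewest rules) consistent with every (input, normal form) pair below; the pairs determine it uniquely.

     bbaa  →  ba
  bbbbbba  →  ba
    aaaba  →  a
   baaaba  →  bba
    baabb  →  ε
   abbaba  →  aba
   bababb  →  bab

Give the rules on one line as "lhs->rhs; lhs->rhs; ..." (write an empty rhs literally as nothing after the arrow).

aab->bb; abb->; baa->a; bbb->a

  | bbaa => ba
  | bbbbbba => abbba => ba
  | aaaba => abba => a
  | baaaba => aaba => bba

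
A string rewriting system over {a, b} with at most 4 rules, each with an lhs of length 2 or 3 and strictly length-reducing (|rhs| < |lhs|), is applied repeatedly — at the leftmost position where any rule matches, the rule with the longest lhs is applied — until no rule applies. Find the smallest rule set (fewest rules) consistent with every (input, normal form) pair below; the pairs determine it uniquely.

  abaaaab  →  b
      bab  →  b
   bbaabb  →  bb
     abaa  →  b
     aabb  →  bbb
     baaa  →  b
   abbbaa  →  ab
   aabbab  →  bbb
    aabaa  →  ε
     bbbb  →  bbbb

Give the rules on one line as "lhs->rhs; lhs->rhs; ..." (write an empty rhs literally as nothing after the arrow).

aa->b; aaa->b; ba->

  | abaaaab => aaaab => bab => b
  | bab => b
  | bbaabb => babb => bb
  | abaa => aa => b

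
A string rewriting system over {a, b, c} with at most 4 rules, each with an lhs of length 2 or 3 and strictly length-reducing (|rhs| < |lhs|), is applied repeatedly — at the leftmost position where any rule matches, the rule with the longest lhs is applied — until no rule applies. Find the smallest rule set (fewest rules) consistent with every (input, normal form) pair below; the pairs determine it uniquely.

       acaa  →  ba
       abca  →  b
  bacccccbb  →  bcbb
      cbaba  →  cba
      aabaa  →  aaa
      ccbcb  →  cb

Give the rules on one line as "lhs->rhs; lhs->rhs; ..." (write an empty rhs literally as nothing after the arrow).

  | acaa => caa => ba
  | abca => ca => b
  | bacccccbb => bcccccbb => bacccbb => bcccbb => bacbb => bcbb
  | cbaba => cba

ab->; ac->c; ca->b; cc->a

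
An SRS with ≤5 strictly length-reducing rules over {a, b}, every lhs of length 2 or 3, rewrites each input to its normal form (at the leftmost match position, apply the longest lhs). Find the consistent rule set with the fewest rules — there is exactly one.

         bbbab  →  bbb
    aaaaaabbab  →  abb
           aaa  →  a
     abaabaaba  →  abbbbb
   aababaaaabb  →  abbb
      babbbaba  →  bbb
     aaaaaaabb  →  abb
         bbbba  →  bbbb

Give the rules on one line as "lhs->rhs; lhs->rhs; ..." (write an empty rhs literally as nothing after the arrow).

  | bbbab => bbba => bbb
  | aaaaaabbab => aaaaabbab => aaaabbab => aaabbab => aabbab => abbab => abba => abb
  | aaa => aa => a
  | abaabaaba => abbbaaba => abbbbba => abbbbb

aa->a; ba->b; baa->bb; bab->ba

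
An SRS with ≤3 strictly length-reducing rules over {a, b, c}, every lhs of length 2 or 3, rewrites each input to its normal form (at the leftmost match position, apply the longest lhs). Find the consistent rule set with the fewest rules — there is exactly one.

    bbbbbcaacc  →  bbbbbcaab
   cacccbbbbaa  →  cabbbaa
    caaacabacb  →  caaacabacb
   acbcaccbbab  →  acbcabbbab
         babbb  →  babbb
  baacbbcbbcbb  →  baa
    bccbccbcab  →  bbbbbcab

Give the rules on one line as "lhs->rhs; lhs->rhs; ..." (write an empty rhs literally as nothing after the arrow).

  | bbbbbcaacc => bbbbbcaab
  | cacccbbbbaa => cabcbbbbaa => cabbbaa
  | caaacabacb
  | acbcaccbbab => acbcabbbab

cbb->; cc->b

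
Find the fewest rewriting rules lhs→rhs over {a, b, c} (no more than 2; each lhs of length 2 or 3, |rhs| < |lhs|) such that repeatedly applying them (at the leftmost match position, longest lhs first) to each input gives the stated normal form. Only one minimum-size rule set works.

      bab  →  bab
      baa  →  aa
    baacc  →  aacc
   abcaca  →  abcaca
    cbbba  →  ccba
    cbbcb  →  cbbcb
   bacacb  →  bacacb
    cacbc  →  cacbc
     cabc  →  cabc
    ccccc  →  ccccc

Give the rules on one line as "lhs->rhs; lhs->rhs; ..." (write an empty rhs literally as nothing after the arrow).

baa->aa; bbb->cb

  | bab
  | baa => aa
  | baacc => aacc
  | abcaca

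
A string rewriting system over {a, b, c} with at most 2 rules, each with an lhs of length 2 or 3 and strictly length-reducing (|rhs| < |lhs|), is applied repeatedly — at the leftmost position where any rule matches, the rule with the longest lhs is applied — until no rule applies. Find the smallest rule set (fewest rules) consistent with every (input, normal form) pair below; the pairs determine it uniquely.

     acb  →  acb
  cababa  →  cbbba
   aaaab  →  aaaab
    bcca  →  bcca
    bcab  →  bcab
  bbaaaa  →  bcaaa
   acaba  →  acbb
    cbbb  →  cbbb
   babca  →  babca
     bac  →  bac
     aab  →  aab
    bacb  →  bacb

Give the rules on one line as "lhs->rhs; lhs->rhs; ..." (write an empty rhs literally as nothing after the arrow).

aba->bb; baa->ca

  | acb
  | cababa => cbbba
  | aaaab
  | bcca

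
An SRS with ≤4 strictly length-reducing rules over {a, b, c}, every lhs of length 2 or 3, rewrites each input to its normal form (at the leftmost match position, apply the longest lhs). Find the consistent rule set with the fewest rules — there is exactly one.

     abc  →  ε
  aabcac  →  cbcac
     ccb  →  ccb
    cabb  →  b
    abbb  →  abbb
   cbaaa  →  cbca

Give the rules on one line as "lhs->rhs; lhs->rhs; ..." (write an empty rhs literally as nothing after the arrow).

aa->c; abc->; cab->

  | abc => ε
  | aabcac => cbcac
  | ccb
  | cabb => b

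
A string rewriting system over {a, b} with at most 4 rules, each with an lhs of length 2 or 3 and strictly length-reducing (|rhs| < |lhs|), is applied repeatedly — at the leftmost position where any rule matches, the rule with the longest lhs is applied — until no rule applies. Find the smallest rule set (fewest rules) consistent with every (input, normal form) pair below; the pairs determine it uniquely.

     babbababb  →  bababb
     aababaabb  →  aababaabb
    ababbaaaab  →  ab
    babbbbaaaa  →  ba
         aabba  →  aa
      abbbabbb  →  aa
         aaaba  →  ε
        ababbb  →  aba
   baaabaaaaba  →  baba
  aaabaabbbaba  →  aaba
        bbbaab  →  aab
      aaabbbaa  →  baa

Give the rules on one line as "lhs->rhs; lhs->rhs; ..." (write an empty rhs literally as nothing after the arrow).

  | babbababb => bababb
  | aababaabb
  | ababbaaaab => abaaaab => abbab => ab
  | babbbbaaaa => babaaaa => babba => ba

aaa->b; bba->; bbb->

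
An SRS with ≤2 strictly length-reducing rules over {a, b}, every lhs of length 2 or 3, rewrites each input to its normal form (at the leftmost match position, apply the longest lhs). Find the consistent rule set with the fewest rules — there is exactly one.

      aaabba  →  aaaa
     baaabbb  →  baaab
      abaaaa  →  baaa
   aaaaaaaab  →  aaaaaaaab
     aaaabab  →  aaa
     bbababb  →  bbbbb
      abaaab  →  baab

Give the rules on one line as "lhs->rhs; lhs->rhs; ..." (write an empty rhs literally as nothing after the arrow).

aba->b; abb->a

  | aaabba => aaaa
  | baaabbb => baaab
  | abaaaa => baaa
  | aaaaaaaab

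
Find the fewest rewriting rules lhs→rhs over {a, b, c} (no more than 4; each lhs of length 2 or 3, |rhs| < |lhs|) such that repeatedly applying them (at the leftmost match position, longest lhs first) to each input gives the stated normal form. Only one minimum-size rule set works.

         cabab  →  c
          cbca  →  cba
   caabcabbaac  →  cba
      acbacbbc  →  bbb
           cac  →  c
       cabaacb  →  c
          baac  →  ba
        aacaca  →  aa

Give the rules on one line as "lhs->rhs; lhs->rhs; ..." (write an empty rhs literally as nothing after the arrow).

ab->; ac->; bc->b

  | cabab => cab => c
  | cbca => cba
  | caabcabbaac => cacabbaac => cabbaac => cbaac => cba
  | acbacbbc => bacbbc => bbbc => bbb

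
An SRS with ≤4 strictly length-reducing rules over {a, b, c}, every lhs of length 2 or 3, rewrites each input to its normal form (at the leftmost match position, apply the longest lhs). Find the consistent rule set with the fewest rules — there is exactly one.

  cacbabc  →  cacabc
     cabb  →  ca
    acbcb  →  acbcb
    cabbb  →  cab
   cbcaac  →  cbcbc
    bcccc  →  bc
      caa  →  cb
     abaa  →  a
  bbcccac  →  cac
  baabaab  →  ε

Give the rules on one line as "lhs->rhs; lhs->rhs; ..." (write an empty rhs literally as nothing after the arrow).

  | cacbabc => cacabc
  | cabb => ca
  | acbcb
  | cabbb => cab

aa->b; ba->a; bb->; cc->c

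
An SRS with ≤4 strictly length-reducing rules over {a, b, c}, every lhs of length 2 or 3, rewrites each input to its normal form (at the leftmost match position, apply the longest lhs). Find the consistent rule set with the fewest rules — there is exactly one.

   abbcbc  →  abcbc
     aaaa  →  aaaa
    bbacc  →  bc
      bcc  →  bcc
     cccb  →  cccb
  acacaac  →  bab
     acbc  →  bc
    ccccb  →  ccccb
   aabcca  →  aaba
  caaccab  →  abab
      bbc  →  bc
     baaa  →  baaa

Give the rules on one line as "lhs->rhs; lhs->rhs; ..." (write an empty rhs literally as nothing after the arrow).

ac->b; bb->b; ca->a

  | abbcbc => abcbc
  | aaaa
  | bbacc => bacc => bbc => bc
  | bcc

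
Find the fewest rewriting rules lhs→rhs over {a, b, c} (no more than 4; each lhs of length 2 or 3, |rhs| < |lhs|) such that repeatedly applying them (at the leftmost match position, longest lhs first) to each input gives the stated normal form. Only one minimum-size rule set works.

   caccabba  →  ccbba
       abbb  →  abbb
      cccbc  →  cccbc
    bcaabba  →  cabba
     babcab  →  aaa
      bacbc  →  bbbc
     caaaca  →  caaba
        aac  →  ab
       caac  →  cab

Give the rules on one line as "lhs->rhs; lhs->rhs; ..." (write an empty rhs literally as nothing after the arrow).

ac->b; bab->aa; bca->c

  | caccabba => cbcabba => ccbba
  | abbb
  | cccbc
  | bcaabba => cabba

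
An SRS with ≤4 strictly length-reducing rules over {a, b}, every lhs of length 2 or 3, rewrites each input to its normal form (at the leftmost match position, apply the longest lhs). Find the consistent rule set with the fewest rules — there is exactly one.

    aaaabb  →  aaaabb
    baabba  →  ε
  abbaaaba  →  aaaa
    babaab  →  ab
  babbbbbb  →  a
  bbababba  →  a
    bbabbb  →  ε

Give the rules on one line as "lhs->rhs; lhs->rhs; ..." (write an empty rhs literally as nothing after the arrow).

  | aaaabb
  | baabba => bba => ε
  | abbaaaba => aaaba => aaaa
  | babaab => abaab => ab

ba->a; baa->; bba->; bbb->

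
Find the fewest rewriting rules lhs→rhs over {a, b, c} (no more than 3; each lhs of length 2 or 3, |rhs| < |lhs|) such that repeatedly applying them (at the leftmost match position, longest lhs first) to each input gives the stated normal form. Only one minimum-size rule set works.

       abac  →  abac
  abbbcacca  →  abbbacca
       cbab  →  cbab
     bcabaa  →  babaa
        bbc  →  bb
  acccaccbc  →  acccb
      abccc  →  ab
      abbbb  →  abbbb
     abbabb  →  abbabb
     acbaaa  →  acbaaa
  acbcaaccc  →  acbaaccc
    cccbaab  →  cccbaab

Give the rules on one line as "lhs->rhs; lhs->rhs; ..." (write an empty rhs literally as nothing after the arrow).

  | abac
  | abbbcacca => abbbacca
  | cbab
  | bcabaa => babaa

bc->b; cac->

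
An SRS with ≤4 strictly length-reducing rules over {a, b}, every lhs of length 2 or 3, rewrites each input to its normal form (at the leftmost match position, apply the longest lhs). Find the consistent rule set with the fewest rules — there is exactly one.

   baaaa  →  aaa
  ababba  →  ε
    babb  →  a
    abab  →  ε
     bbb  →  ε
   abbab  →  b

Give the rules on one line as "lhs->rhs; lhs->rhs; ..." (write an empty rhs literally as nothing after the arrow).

ab->; ba->; bb->a

  | baaaa => aaa
  | ababba => abba => ba => ε
  | babb => bb => a
  | abab => ab => ε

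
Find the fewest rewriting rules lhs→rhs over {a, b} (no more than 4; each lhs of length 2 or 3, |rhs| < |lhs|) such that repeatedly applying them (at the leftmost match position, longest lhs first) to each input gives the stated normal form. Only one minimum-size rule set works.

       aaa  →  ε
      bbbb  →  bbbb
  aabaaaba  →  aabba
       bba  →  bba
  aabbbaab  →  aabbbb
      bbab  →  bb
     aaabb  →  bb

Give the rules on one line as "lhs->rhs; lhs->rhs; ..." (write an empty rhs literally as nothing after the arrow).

  | aaa => ε
  | bbbb
  | aabaaaba => aabaaba => aababa => aabba
  | bba

aaa->; aba->ab; baa->b; bab->b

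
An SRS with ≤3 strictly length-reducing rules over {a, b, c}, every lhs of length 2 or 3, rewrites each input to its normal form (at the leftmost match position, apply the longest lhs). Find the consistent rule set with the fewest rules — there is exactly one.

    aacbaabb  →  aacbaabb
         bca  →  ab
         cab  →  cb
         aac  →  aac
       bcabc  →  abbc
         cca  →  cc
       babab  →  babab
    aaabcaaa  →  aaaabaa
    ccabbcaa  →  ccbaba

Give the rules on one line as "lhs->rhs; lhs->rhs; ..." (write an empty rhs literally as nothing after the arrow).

bca->ab; ca->c

  | aacbaabb
  | bca => ab
  | cab => cb
  | aac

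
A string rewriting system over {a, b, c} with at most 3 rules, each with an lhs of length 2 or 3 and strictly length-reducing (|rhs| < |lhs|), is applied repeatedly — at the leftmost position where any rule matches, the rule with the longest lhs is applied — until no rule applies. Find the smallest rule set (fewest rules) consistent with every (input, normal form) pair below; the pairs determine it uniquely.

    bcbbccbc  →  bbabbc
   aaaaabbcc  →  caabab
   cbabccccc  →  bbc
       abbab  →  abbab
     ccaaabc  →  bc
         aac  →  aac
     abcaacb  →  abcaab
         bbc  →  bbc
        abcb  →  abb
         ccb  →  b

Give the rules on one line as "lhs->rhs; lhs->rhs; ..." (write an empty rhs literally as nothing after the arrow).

  | bcbbccbc => bbbccbc => bbabbc
  | aaaaabbcc => caabbcc => caabab
  | cbabccccc => babccccc => baabccc => baaabc => bcbc => bbc
  | abbab

aaa->c; bcc->ab; cb->b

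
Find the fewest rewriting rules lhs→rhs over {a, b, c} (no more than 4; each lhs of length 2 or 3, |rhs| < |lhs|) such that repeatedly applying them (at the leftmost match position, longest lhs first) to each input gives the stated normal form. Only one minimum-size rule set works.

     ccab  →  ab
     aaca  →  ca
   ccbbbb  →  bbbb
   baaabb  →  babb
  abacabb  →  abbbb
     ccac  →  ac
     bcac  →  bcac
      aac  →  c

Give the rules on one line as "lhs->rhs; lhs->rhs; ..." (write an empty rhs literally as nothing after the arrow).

aa->; aca->b; cc->

  | ccab => ab
  | aaca => ca
  | ccbbbb => bbbb
  | baaabb => babb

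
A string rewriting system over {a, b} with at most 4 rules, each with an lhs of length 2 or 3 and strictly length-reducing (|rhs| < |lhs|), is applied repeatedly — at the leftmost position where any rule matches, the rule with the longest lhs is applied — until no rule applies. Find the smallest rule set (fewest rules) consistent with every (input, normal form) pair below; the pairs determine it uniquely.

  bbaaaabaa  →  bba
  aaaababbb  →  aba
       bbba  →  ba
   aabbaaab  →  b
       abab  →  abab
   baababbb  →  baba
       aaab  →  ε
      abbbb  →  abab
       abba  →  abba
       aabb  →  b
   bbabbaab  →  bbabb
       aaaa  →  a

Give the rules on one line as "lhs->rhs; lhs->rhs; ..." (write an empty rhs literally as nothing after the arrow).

  | bbaaaabaa => bbaaabaa => bbaabaa => bbaa => bba
  | aaaababbb => aaababbb => aababbb => abbb => aba
  | bbba => baa => ba
  | aabbaaab => baaab => baab => b

aa->a; aab->; bbb->ba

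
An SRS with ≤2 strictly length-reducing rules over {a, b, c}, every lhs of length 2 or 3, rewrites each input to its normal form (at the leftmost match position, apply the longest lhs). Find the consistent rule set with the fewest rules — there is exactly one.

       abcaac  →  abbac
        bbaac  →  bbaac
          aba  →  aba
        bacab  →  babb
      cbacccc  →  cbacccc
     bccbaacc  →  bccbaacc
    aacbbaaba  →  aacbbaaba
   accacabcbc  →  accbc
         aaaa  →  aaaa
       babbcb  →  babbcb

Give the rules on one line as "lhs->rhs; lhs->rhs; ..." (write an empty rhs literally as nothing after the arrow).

  | abcaac => abbac
  | bbaac
  | aba
  | bacab => babb

bbb->; ca->b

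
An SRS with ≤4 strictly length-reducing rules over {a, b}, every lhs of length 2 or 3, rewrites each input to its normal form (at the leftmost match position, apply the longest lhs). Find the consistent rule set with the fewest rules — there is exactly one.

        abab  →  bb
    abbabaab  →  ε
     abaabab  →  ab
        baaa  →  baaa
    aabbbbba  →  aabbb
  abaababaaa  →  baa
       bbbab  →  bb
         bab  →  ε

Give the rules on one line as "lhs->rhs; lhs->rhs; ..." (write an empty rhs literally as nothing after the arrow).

  | abab => bb
  | abbabaab => abaab => bab => ε
  | abaabab => babab => ab
  | baaa

aba->b; bab->; bba->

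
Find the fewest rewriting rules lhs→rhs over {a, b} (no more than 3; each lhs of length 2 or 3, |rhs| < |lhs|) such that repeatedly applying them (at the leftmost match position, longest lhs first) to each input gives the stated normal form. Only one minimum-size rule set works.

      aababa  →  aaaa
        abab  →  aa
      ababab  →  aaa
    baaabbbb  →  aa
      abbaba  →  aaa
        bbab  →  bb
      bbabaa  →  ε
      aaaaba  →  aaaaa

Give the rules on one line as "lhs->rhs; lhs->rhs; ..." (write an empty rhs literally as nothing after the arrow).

  | aababa => aaaba => aaaa
  | abab => aab => aa
  | ababab => aabab => aaab => aaa
  | baaabbbb => aabbbb => aabbb => aabb => aab => aa

ab->a; ba->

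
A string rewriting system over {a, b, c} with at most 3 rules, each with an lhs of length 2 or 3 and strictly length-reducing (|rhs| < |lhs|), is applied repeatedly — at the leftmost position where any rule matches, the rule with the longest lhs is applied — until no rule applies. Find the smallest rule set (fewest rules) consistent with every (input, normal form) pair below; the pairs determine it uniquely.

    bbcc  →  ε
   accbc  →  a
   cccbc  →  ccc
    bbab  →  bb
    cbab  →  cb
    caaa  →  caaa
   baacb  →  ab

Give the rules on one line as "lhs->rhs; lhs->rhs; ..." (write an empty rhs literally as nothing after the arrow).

ac->a; ba->; bc->

  | bbcc => bc => ε
  | accbc => acbc => abc => a
  | cccbc => ccc
  | bbab => bb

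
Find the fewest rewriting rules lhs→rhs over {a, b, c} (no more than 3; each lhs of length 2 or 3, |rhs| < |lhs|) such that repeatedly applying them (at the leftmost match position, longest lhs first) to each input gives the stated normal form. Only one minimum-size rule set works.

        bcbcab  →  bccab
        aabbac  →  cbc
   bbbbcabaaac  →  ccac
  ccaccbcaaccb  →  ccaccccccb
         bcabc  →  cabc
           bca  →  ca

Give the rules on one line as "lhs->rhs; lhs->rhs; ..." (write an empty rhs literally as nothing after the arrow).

  | bcbcab => bccab
  | aabbac => cbbac => cbc
  | bbbbcabaaac => bbbcabaaac => bbcabaaac => bcabaaac => cabaaac => caaac => ccac
  | ccaccbcaaccb => ccacccaaccb => ccaccccccb

aa->c; ba->; bca->ca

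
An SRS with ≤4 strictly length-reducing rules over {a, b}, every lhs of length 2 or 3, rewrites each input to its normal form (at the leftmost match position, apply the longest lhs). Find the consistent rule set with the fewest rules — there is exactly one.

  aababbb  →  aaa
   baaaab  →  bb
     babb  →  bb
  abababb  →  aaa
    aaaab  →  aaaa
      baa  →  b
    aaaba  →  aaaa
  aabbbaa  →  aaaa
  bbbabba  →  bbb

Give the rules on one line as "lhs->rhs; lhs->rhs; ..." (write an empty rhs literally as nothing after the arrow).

  | aababbb => aaabbb => aaabb => aaab => aaa
  | baaaab => baab => bb
  | babb => bb
  | abababb => aababb => aaabb => aaab => aaa

ab->a; ba->; baa->b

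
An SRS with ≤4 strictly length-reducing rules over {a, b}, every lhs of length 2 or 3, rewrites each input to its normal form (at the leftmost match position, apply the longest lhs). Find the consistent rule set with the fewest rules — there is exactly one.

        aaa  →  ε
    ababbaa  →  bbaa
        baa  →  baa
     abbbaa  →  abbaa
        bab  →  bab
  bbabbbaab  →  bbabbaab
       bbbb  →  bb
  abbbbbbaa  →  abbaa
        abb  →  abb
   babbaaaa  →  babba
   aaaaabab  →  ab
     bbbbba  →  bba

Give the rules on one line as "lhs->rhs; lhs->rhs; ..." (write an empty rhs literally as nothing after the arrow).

aaa->; aba->; bbb->bb

  | aaa => ε
  | ababbaa => bbaa
  | baa
  | abbbaa => abbaa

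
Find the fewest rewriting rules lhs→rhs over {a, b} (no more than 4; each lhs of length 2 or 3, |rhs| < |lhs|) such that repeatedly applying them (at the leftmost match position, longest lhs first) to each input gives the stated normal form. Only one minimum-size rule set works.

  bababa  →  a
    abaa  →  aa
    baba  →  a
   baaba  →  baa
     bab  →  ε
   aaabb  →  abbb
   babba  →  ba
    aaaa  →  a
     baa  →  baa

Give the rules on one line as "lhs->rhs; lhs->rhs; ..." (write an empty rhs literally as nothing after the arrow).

  | bababa => aba => a
  | abaa => aa
  | baba => a
  | baaba => baa

aaa->ab; aba->a; bab->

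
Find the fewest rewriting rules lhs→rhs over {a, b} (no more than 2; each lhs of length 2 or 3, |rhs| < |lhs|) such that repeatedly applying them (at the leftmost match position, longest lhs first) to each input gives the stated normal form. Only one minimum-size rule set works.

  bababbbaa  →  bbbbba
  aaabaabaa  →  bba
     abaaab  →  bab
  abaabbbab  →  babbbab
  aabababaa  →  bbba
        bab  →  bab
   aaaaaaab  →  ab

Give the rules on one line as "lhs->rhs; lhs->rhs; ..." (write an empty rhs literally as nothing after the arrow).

aa->a; aba->b

  | bababbbaa => bbbbbaa => bbbbba
  | aaabaabaa => aabaabaa => abaabaa => babaa => bba
  | abaaab => baab => bab
  | abaabbbab => babbbab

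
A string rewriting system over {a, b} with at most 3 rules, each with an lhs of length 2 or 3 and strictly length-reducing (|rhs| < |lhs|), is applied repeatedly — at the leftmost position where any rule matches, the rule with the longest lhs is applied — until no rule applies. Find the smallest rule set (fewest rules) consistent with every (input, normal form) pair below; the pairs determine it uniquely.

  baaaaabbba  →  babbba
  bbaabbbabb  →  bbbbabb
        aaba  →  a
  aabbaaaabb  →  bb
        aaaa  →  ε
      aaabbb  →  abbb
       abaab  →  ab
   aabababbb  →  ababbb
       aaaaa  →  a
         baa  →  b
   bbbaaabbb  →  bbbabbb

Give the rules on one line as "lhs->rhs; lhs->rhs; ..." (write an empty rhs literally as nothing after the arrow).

aa->; aab->

  | baaaaabbba => baaabbba => babbba
  | bbaabbbabb => bbbbabb
  | aaba => a
  | aabbaaaabb => baaaabb => baabb => bb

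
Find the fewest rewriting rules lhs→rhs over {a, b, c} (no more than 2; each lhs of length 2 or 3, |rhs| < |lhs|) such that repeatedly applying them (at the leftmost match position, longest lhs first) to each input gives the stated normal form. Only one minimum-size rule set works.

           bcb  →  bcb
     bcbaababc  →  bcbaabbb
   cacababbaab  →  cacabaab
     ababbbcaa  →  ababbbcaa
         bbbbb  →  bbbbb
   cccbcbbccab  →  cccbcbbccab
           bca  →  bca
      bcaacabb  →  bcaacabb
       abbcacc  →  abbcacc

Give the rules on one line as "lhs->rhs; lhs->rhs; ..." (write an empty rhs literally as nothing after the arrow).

abc->bb; bba->

  | bcb
  | bcbaababc => bcbaabbb
  | cacababbaab => cacabaab
  | ababbbcaa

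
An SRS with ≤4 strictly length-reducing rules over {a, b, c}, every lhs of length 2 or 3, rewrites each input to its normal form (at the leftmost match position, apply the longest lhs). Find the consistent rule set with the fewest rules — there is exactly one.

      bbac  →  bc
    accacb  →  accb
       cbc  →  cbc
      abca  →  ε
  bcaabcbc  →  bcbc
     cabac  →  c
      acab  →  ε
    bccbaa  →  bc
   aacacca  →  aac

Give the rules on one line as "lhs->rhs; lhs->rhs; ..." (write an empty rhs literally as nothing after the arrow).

ab->; ba->; ca->

  | bbac => bc
  | accacb => accb
  | cbc
  | abca => ca => ε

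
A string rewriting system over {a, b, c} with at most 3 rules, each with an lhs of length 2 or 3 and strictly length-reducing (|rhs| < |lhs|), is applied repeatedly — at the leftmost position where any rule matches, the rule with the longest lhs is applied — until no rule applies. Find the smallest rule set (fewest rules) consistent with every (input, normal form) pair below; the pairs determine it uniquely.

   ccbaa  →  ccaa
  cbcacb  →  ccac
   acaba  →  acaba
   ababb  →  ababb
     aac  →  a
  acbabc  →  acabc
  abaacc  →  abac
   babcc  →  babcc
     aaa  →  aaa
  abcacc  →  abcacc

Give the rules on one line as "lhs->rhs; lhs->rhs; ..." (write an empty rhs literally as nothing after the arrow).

  | ccbaa => ccaa
  | cbcacb => ccacb => ccac
  | acaba
  | ababb

aac->a; cb->c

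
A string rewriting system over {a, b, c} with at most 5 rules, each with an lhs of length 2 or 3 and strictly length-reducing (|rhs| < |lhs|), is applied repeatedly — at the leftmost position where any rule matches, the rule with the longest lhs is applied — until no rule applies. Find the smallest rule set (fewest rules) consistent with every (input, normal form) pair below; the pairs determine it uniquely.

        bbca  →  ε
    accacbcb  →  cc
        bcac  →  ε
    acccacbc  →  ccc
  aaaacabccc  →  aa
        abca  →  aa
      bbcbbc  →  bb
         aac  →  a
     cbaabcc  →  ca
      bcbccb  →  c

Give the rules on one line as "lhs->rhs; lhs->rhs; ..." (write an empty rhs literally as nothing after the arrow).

  | bbca => ba => ε
  | accacbcb => cacbcb => cbcb => ccb => cc
  | bcac => ac => ε
  | acccacbc => ccacbc => ccbc => ccc

ac->; ba->; bc->; cb->c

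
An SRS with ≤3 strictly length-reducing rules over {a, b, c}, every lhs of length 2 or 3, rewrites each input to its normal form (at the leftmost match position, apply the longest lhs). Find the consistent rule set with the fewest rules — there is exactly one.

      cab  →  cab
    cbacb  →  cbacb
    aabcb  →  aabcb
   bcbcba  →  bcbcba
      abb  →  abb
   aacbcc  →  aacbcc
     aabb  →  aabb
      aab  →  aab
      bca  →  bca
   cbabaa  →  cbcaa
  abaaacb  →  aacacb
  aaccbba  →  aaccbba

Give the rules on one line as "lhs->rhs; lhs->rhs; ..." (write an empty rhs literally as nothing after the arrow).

baa->ac; bab->bc

  | cab
  | cbacb
  | aabcb
  | bcbcba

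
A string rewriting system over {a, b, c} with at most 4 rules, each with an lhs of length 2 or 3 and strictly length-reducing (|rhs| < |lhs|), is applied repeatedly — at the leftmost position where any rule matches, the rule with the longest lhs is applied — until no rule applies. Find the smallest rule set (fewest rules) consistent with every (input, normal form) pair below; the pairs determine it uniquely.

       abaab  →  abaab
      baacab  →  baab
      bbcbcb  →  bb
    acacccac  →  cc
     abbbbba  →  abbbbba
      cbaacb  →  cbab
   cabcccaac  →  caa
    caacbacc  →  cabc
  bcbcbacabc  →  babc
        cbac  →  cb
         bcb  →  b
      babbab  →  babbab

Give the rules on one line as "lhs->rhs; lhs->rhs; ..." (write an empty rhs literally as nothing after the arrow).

  | abaab
  | baacab => baab
  | bbcbcb => bbcb => bb
  | acacccac => acccac => ccac => cc

ac->; bcb->b; bcc->a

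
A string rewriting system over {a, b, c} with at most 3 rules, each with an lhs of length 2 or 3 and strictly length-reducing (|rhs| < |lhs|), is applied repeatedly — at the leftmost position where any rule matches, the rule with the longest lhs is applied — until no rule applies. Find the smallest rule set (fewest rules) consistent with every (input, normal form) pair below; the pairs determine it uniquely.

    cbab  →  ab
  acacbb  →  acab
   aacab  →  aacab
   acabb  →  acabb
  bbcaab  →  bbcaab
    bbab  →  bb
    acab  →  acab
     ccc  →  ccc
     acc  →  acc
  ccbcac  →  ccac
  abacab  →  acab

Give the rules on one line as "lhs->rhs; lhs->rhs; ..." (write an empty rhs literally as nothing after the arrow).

  | cbab => ab
  | acacbb => acab
  | aacab
  | acabb

ba->; cb->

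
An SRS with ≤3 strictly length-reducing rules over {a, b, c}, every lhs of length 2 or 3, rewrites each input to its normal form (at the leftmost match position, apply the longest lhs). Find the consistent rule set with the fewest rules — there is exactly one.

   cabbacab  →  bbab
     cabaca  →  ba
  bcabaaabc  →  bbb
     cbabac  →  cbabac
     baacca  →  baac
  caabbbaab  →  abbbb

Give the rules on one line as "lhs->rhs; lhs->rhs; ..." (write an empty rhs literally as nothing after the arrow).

aab->b; abc->b; ca->

  | cabbacab => bbacab => bbab
  | cabaca => baca => ba
  | bcabaaabc => bbaaabc => bbabc => bbb
  | cbabac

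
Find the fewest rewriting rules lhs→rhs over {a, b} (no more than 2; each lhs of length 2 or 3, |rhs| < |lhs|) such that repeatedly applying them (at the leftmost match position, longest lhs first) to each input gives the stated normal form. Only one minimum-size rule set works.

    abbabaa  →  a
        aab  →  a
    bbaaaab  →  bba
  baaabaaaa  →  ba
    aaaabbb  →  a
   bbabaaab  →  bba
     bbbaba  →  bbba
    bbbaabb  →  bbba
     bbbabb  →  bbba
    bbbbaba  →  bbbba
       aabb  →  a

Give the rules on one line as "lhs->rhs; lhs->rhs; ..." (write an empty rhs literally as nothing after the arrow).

aa->a; ab->a

  | abbabaa => ababaa => aabaa => abaa => aaa => aa => a
  | aab => ab => a
  | bbaaaab => bbaaab => bbaab => bbab => bba
  | baaabaaaa => baabaaaa => babaaaa => baaaaa => baaaa => baaa => baa => ba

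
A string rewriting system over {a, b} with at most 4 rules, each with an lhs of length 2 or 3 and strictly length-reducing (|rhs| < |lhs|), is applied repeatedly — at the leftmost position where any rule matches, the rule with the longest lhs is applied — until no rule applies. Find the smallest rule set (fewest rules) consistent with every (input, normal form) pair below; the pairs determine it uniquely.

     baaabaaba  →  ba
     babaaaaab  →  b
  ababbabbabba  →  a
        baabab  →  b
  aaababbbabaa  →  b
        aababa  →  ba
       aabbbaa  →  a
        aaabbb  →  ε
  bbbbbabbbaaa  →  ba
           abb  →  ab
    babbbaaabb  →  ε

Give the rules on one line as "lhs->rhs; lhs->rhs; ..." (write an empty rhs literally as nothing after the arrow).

  | baaabaaba => babaaba => bbaaba => baaba => bba => ba
  | babaaaaab => bbaaaaab => baaaaab => baaab => bab => bb => b
  | ababbabbabba => abbbabbabba => aaabbabba => abbabba => ababba => abbba => aaa => a
  | baabab => bbab => bab => bb => b

aa->; bab->bb; bb->b; bbb->a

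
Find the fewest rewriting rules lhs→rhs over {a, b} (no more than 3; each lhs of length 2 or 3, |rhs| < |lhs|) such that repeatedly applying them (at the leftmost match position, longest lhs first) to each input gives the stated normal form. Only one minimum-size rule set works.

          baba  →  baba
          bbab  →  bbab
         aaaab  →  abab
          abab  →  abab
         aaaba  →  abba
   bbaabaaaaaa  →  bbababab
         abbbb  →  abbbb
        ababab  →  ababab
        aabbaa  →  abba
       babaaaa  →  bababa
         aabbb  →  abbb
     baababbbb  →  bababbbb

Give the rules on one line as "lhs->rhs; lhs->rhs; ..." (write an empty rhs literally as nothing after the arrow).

aa->a; aaa->ab

  | baba
  | bbab
  | aaaab => abab
  | abab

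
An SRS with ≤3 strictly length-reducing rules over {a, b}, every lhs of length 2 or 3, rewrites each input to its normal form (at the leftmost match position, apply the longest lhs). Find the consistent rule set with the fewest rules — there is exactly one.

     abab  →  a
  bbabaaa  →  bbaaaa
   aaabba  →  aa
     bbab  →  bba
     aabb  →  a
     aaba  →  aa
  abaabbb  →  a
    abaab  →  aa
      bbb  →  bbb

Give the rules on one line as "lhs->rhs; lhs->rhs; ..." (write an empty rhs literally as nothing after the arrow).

aab->a; ab->a

  | abab => aab => a
  | bbabaaa => bbaaaa
  | aaabba => aaba => aa
  | bbab => bba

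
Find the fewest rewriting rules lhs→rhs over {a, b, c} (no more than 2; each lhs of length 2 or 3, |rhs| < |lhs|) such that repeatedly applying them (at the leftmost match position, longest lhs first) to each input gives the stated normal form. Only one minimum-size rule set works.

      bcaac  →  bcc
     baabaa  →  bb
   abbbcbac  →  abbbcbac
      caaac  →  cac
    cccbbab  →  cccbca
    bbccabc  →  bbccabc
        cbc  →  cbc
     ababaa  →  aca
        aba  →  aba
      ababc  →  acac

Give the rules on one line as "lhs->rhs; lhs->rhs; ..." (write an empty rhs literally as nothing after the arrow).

  | bcaac => bcc
  | baabaa => bbaa => bb
  | abbbcbac
  | caaac => cac

aa->; bab->ca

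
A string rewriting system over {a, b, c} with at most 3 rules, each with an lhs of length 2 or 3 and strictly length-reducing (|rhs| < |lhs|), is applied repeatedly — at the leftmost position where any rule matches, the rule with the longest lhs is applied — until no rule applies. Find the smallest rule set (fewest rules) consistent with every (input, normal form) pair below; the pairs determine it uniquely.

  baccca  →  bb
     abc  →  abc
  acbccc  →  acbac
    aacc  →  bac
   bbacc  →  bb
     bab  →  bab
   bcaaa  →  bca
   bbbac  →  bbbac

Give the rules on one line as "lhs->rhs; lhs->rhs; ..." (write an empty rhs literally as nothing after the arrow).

aa->; aac->ba; cc->a

  | baccca => baaca => bbaa => bb
  | abc
  | acbccc => acbac
  | aacc => bac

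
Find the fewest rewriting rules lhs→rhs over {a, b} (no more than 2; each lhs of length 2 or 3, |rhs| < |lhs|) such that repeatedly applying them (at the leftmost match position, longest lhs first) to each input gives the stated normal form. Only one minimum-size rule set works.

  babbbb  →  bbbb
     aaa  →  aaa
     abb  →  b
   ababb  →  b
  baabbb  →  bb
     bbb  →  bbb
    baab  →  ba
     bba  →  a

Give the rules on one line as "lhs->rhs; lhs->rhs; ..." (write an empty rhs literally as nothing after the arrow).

  | babbbb => bbbb
  | aaa
  | abb => b
  | ababb => abb => b

ab->; bba->a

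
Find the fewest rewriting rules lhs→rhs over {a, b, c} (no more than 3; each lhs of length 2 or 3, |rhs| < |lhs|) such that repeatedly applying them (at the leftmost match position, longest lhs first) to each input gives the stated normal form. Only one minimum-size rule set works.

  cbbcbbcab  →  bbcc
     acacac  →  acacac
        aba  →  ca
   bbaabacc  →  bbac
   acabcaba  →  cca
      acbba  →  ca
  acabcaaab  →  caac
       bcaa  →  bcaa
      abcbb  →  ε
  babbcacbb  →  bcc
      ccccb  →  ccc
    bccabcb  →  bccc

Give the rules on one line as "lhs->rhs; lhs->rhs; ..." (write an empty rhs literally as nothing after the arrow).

ab->c; acc->; cb->

  | cbbcbbcab => bcbbcab => bbcab => bbcc
  | acacac
  | aba => ca
  | bbaabacc => bbacacc => bbac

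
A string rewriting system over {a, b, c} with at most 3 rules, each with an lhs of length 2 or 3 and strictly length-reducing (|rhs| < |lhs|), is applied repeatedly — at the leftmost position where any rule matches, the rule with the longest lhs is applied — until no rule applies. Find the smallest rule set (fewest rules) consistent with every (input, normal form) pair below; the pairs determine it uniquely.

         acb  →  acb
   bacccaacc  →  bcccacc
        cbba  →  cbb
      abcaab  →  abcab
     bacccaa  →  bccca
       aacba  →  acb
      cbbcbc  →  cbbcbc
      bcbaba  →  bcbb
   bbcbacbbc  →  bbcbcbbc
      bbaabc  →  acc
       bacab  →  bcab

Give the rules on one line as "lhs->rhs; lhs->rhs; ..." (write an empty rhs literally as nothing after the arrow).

aa->a; ba->b; bbb->ac

  | acb
  | bacccaacc => bcccaacc => bcccacc
  | cbba => cbb
  | abcaab => abcab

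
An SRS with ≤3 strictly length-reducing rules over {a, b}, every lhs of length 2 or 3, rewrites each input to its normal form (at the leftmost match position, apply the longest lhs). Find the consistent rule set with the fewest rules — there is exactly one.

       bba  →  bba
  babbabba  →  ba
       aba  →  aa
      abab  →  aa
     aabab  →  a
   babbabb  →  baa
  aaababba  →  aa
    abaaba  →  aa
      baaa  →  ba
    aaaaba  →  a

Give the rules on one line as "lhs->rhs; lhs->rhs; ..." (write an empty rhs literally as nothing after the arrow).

aaa->a; ab->a; abb->aa

  | bba
  | babbabba => baaabba => babba => baaa => ba
  | aba => aa
  | abab => aab => aa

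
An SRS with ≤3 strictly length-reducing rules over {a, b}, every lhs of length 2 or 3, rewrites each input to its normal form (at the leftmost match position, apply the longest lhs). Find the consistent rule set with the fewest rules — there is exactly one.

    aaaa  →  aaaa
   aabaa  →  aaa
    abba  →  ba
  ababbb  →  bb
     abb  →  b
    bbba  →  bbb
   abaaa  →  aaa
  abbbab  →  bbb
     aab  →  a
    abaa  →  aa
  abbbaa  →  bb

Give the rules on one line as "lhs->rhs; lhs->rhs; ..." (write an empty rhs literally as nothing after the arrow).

  | aaaa
  | aabaa => aaa
  | abba => ba
  | ababbb => abbb => bb

ab->; bba->bb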